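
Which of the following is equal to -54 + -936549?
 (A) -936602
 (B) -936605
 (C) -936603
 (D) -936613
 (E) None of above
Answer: C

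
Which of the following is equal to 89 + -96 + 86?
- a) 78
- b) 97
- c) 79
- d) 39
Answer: c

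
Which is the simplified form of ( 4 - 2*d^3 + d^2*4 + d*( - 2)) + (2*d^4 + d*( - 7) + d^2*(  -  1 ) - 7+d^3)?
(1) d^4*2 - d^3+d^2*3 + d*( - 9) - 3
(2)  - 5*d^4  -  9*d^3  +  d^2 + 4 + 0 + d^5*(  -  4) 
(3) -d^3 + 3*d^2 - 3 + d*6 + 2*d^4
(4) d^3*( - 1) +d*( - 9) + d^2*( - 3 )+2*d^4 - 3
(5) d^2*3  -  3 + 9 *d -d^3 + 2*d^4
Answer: 1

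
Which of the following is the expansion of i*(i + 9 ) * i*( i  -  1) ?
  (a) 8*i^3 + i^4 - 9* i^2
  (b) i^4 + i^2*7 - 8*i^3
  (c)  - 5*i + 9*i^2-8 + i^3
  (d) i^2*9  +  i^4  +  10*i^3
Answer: a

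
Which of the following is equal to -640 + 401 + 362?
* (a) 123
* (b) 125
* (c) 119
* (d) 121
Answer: a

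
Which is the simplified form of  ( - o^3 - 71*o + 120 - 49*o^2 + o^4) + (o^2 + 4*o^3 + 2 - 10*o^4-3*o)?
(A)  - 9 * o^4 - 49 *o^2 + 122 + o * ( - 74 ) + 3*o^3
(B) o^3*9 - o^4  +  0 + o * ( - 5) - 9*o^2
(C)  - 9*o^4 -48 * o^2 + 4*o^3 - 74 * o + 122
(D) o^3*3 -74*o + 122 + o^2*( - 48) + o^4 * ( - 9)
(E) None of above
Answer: D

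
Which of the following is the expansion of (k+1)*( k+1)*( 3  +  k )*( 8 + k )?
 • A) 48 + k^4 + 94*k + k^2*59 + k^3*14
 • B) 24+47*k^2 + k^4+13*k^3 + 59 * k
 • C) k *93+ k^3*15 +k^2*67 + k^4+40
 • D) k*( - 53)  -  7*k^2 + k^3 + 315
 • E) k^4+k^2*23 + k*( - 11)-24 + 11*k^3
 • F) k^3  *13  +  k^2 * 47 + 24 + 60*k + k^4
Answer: B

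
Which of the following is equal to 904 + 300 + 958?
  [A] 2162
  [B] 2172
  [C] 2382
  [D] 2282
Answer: A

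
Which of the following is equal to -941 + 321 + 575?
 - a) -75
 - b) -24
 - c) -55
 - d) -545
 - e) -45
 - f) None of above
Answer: e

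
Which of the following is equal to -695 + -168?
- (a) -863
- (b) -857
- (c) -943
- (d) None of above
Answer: a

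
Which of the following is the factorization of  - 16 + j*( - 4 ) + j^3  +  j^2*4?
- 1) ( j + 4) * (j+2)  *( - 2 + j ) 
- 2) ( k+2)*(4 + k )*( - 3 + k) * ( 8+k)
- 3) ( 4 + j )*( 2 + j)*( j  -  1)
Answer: 1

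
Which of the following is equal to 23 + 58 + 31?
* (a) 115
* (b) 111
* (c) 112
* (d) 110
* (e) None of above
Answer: c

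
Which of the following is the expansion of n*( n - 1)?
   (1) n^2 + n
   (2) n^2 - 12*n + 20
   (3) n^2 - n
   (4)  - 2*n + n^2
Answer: 3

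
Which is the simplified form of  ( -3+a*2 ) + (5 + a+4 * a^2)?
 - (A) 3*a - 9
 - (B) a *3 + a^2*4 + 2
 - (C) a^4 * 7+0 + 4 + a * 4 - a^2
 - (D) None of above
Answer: B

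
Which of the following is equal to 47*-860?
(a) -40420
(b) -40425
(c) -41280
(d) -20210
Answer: a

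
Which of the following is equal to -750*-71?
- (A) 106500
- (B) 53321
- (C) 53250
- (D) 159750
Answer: C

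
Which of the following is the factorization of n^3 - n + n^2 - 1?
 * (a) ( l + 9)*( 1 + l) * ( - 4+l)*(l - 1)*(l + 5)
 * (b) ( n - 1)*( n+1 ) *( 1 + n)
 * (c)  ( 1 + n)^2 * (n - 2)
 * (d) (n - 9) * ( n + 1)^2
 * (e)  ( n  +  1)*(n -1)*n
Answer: b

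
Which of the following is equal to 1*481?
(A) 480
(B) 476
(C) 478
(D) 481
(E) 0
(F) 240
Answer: D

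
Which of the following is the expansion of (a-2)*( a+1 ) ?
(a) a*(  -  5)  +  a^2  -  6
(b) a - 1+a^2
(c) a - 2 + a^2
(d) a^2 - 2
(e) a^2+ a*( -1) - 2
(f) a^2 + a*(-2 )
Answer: e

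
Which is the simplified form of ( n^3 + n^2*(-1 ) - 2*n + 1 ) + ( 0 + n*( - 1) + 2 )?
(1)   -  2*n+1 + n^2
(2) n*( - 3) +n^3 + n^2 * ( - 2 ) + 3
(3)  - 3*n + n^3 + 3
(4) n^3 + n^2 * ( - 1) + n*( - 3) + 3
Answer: 4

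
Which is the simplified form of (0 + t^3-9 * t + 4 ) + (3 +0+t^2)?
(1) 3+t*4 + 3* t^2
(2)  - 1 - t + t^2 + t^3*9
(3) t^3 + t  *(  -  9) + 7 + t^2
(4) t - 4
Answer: 3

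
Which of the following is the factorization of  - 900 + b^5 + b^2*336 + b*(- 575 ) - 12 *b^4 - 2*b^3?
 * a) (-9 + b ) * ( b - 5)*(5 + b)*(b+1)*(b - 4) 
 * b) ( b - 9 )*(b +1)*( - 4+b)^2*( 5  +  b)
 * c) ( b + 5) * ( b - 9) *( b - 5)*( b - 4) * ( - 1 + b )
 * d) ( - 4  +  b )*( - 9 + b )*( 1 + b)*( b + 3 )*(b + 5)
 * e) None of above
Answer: a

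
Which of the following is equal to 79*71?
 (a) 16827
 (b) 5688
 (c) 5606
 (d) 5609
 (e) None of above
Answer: d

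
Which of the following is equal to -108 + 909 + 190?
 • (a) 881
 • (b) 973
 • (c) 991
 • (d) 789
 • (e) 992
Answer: c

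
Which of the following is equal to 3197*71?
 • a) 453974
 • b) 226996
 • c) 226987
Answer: c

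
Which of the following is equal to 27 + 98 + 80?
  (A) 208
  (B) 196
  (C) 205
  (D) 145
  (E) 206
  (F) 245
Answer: C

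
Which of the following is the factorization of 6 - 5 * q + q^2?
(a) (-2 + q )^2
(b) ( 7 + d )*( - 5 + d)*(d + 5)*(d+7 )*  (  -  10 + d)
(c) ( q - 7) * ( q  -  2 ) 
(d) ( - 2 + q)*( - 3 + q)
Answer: d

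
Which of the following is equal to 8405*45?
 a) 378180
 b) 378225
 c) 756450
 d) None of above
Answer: b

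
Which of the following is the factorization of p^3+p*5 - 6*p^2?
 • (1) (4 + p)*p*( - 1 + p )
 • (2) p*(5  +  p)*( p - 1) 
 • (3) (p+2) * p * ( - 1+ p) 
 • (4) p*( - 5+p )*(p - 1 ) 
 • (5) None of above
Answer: 4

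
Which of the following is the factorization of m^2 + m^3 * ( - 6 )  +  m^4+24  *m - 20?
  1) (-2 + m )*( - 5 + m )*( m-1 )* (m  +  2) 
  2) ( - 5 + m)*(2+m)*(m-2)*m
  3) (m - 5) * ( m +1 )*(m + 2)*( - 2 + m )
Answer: 1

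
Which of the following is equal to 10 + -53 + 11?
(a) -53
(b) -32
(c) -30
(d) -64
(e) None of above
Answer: b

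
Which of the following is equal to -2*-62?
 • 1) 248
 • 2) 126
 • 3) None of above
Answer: 3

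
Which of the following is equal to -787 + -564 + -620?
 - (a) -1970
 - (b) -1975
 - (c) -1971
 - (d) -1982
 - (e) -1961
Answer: c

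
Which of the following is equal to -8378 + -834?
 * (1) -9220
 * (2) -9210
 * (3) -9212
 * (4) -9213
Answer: 3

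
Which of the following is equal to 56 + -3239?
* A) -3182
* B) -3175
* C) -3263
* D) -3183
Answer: D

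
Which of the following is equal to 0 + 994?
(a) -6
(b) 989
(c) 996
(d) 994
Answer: d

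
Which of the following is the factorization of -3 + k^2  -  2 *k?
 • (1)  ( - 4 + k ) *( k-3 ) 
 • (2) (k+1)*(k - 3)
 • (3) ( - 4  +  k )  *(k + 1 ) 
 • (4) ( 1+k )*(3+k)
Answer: 2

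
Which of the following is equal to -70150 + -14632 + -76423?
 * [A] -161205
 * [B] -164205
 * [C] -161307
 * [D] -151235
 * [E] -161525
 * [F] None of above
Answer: A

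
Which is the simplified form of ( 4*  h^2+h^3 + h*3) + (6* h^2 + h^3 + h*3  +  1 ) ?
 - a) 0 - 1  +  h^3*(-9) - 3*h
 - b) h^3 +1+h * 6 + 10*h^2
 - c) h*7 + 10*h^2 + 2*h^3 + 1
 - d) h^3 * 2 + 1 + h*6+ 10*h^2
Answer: d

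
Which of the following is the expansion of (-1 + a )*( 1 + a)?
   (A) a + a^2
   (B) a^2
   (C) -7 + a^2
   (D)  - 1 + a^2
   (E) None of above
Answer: D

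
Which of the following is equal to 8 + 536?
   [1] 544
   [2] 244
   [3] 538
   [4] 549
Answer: 1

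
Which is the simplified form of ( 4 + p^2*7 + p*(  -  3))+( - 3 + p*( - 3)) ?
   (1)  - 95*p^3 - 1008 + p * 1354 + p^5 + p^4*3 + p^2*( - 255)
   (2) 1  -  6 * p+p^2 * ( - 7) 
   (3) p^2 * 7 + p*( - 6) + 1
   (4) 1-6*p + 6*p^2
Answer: 3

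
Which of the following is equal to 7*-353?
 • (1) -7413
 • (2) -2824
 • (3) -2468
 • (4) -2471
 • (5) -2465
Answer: 4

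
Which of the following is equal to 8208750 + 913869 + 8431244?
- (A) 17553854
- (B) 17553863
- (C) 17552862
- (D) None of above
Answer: B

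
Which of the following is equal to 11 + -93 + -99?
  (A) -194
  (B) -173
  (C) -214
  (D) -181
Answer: D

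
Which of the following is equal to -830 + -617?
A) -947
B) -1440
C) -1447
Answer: C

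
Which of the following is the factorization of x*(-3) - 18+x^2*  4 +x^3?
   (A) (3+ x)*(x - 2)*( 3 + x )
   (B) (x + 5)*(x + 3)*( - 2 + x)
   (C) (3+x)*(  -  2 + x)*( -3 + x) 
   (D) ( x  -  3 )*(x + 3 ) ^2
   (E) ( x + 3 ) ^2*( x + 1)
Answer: A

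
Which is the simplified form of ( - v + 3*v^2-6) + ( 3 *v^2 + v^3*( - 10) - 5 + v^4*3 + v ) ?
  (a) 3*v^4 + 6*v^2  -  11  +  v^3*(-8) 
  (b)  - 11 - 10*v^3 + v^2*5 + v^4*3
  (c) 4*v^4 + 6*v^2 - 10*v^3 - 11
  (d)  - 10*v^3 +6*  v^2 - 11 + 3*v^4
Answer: d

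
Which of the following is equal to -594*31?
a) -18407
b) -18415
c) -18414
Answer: c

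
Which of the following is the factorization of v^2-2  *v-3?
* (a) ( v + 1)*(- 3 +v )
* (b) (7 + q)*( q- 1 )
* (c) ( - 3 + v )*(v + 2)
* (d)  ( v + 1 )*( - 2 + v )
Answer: a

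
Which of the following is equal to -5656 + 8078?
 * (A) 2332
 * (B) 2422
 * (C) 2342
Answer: B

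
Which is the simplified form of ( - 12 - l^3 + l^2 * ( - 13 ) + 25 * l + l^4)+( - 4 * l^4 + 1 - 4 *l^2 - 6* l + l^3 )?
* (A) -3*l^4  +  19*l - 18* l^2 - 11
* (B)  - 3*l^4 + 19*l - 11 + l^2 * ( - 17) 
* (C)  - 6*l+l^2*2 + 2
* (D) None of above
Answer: B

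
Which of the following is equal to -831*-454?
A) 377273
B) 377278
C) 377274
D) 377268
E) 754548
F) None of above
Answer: C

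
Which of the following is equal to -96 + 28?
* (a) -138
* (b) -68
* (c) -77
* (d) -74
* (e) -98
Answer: b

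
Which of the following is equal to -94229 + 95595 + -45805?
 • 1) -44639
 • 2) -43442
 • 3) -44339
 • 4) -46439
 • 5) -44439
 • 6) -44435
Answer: 5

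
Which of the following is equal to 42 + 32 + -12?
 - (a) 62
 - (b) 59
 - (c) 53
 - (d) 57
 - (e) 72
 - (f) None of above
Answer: a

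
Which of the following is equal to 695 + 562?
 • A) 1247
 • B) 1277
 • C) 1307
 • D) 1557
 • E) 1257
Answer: E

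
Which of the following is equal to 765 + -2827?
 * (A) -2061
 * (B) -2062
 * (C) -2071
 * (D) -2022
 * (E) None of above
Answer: B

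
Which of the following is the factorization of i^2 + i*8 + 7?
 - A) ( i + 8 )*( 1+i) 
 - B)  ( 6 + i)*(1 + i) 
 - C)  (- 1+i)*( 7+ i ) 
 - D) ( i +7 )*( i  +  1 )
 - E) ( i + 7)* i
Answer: D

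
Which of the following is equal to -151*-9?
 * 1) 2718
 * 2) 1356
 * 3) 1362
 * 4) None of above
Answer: 4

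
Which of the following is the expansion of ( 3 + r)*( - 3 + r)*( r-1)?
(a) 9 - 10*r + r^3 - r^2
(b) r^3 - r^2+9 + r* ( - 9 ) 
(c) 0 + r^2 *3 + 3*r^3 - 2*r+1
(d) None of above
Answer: b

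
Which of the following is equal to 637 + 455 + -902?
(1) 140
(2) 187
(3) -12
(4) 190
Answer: 4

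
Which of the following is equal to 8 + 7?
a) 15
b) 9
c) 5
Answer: a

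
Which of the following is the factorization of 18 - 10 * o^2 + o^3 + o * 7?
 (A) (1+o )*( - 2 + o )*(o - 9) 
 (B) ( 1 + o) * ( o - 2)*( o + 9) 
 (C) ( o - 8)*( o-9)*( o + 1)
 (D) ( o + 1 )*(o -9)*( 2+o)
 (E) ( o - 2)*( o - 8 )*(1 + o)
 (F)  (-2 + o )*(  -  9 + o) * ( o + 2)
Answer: A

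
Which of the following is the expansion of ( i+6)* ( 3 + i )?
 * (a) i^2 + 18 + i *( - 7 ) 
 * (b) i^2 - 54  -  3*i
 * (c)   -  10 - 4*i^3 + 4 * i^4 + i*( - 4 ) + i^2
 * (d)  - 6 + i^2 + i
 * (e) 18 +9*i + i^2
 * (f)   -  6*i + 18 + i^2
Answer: e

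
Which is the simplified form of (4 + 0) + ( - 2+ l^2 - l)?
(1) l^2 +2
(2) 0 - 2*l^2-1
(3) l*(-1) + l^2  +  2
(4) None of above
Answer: 3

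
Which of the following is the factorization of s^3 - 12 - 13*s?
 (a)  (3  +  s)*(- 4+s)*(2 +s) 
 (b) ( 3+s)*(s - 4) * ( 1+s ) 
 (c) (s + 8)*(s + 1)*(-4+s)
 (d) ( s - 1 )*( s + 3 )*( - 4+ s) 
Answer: b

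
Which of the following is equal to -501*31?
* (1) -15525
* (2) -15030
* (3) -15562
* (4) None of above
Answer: 4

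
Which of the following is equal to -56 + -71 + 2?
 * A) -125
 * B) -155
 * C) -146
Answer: A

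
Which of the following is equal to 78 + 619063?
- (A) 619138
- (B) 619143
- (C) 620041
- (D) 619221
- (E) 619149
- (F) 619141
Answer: F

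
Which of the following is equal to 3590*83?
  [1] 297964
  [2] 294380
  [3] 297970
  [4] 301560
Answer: 3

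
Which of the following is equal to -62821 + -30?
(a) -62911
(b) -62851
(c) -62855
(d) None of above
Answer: b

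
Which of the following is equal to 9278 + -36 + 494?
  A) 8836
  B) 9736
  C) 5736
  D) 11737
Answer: B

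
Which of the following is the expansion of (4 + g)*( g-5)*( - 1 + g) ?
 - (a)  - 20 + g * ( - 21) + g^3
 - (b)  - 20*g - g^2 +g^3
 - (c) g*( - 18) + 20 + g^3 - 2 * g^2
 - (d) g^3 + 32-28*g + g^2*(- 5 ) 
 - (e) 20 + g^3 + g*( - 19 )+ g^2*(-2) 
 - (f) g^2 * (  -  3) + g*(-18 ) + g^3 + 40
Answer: e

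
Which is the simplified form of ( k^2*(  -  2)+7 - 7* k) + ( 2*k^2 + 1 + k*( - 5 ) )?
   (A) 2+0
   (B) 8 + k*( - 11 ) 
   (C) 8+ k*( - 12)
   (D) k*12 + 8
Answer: C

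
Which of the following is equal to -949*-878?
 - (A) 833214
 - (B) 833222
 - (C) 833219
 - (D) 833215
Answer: B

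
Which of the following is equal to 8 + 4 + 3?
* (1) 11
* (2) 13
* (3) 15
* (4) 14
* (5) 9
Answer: 3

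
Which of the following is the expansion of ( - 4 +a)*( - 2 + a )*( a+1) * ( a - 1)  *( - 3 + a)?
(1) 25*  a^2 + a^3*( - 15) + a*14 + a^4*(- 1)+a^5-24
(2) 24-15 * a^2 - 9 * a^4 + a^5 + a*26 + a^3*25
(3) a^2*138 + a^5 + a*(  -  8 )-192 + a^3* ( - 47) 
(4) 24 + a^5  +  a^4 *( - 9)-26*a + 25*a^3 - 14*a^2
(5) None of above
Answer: 5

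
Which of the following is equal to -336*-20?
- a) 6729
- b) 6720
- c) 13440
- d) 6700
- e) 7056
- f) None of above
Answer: b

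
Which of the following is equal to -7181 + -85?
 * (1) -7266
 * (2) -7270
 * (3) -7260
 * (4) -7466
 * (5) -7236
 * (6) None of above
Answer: 1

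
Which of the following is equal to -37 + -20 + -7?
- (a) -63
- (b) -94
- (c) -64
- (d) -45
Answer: c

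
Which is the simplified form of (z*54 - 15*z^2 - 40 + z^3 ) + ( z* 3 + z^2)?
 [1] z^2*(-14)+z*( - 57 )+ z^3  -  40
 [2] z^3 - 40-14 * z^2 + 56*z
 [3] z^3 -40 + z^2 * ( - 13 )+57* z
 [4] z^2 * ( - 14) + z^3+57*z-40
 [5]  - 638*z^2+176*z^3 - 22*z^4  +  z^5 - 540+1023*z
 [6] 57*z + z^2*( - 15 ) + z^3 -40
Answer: 4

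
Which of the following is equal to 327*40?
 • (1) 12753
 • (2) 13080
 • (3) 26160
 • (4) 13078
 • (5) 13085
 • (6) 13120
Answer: 2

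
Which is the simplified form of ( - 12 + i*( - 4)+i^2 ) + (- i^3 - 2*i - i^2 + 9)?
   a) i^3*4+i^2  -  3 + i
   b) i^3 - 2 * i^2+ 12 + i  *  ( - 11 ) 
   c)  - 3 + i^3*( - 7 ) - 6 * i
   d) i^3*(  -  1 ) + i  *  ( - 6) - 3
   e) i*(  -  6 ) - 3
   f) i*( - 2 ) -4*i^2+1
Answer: d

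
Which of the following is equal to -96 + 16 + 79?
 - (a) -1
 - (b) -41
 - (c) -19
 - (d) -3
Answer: a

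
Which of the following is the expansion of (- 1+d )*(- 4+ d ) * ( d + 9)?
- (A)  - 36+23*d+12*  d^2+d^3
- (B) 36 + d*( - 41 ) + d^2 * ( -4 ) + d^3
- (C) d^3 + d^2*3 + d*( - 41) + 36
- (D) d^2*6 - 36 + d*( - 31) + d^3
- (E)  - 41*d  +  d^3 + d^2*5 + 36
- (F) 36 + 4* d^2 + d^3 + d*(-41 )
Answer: F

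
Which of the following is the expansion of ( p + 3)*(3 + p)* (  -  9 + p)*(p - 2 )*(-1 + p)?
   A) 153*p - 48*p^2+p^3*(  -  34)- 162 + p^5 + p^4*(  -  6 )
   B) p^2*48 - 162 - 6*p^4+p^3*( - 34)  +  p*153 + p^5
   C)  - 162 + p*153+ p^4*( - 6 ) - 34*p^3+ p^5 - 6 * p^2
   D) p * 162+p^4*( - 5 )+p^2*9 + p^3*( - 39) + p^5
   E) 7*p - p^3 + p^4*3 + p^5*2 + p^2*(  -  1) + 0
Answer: B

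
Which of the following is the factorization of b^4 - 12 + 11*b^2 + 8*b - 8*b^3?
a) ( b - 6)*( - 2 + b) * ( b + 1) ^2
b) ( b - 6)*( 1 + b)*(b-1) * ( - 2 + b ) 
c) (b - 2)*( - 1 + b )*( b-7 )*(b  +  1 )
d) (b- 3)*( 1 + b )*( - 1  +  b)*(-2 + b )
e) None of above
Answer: b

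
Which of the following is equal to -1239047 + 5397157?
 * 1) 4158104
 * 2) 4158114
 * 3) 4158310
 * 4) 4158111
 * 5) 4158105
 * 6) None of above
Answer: 6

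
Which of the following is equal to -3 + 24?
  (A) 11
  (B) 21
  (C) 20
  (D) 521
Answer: B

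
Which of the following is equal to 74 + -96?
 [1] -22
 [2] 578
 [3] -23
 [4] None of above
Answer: 1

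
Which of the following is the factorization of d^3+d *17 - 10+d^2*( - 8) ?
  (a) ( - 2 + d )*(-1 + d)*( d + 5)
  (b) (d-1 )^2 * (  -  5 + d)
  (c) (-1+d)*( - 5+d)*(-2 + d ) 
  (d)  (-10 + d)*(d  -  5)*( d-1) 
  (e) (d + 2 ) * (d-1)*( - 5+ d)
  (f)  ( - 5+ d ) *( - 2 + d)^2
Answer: c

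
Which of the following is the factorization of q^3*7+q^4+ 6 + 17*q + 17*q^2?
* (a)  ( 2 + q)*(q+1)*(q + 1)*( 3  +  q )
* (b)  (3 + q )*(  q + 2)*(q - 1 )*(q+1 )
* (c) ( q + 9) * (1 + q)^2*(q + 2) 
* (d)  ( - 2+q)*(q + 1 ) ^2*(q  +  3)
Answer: a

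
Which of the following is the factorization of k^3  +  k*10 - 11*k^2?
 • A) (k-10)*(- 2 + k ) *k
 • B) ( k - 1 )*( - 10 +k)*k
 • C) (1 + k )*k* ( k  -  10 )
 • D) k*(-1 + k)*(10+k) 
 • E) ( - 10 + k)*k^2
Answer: B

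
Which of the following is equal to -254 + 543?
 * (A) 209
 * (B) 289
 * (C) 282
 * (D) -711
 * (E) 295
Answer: B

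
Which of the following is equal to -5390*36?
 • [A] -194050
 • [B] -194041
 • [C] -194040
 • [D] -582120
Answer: C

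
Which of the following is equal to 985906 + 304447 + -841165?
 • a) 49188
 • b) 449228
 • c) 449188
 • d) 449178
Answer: c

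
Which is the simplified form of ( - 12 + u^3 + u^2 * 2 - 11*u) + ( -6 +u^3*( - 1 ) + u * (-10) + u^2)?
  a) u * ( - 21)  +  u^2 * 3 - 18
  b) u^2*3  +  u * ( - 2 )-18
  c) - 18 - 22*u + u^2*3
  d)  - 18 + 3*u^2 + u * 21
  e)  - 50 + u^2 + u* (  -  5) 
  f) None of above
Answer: a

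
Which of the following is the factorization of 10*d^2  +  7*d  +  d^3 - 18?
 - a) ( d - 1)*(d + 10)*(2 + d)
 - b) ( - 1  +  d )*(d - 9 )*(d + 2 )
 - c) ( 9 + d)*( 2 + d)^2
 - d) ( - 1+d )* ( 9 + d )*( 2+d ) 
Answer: d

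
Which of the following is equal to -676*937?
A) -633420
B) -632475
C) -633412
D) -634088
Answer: C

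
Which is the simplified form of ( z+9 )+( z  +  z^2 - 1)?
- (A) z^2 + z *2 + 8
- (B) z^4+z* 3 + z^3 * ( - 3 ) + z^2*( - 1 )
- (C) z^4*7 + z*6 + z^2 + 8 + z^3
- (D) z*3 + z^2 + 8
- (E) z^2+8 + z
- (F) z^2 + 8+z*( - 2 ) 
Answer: A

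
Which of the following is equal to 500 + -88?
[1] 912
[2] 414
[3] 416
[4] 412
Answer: 4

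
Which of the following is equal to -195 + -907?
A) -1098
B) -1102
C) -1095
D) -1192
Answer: B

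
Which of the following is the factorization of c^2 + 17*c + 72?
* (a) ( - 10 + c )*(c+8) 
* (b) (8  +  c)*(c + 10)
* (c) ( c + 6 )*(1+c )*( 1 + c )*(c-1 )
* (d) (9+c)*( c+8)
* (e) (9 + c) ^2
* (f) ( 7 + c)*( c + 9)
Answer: d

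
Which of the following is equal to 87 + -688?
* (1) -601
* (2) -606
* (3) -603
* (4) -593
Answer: 1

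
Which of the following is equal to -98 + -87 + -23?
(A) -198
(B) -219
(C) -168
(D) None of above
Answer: D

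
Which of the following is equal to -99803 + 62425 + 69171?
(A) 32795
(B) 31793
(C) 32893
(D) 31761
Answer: B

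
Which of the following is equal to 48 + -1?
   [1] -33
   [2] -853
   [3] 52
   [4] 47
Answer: 4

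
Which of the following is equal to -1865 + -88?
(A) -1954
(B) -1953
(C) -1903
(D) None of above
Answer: B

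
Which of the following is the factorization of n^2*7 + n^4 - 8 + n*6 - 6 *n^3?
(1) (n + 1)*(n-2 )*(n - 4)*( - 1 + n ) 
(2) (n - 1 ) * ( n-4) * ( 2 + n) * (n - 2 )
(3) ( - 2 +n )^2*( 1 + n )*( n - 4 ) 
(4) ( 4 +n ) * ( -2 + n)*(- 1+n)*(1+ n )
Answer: 1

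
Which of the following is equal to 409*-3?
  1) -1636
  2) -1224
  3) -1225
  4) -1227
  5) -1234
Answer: 4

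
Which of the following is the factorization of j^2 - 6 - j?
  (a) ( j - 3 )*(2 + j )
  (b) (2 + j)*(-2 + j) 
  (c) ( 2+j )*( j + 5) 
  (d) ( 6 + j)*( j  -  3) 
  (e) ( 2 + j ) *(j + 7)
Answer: a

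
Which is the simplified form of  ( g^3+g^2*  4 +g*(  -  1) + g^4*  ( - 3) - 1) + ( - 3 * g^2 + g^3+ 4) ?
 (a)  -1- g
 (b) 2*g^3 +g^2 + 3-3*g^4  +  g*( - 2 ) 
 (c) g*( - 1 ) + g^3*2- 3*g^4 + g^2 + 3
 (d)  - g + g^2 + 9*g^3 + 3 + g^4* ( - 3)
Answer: c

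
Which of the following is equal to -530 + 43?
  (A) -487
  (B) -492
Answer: A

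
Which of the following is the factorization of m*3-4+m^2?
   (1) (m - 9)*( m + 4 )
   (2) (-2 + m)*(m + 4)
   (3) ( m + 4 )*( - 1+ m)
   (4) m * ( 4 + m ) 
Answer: 3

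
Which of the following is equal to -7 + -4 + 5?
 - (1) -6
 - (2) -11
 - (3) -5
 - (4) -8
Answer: 1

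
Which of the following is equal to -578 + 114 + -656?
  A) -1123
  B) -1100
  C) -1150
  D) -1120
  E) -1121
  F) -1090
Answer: D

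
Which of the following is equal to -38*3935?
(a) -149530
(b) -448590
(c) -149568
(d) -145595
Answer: a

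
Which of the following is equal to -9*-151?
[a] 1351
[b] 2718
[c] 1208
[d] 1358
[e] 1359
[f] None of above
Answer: e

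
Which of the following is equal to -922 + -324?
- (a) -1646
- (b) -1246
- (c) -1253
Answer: b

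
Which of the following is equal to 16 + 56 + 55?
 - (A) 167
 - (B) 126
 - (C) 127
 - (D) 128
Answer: C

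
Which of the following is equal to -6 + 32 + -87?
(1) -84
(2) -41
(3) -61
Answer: 3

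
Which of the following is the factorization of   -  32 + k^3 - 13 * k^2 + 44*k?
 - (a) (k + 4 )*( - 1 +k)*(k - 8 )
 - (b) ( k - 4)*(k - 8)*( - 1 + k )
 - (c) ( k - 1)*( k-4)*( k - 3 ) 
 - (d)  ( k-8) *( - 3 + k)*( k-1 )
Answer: b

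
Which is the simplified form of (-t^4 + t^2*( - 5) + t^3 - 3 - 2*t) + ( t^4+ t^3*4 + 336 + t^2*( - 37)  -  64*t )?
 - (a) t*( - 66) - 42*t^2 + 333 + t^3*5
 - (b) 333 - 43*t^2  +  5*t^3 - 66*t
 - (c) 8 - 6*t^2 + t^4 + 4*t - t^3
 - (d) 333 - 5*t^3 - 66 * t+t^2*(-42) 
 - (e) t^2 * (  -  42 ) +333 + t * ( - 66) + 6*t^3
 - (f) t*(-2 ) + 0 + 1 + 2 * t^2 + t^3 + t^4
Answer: a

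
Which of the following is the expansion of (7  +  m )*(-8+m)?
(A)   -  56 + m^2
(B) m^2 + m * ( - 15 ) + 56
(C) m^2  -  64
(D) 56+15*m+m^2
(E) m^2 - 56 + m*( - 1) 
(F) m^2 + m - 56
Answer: E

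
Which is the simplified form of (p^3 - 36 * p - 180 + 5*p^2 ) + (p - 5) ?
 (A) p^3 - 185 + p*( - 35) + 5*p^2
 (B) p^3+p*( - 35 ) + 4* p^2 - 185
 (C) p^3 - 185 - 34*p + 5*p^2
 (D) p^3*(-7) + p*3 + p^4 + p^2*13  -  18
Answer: A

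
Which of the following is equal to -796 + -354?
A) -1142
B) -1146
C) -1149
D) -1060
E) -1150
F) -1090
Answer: E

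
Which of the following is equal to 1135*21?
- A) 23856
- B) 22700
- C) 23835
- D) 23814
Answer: C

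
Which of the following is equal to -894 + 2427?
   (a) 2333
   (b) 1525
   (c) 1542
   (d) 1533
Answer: d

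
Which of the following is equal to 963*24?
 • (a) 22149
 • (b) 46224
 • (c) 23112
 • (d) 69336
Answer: c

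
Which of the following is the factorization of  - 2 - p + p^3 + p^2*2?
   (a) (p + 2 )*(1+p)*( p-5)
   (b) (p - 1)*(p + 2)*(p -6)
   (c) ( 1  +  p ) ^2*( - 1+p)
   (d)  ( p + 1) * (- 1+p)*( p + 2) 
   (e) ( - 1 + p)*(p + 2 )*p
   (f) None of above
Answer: d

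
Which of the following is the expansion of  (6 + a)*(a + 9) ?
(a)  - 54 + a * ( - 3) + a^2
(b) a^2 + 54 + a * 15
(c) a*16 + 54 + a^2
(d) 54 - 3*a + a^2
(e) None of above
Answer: b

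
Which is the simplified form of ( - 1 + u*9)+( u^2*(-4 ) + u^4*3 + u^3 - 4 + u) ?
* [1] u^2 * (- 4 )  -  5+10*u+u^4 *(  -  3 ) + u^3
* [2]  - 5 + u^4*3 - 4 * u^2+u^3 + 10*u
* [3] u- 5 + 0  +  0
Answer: 2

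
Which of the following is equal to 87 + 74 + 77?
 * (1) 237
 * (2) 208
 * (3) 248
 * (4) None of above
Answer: 4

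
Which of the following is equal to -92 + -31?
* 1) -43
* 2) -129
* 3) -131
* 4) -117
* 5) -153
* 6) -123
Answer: 6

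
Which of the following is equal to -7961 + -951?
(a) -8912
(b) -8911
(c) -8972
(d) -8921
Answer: a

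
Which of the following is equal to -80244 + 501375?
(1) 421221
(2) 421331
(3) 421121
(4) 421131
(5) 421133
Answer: 4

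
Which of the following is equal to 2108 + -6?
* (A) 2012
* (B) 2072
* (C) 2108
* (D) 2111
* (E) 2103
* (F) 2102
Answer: F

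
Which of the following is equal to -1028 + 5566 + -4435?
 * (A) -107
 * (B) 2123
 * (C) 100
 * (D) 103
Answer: D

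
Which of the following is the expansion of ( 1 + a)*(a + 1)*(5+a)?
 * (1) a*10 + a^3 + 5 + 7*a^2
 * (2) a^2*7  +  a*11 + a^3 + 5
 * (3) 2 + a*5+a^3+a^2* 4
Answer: 2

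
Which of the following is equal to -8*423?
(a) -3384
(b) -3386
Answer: a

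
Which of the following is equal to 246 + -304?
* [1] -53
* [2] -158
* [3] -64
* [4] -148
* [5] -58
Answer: 5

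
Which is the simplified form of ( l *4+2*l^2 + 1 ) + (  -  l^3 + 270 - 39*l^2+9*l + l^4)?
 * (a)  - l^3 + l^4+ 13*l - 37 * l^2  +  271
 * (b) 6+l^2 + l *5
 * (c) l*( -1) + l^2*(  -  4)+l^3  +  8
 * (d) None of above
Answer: a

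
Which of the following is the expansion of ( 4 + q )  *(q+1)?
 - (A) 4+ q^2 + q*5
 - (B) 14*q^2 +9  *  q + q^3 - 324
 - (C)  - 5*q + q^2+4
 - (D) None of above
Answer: A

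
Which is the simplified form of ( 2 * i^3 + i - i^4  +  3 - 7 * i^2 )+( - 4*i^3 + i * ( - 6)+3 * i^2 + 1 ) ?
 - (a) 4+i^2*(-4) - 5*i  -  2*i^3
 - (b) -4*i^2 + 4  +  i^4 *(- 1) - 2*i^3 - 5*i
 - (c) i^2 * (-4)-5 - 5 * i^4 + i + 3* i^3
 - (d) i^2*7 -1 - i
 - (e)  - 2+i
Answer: b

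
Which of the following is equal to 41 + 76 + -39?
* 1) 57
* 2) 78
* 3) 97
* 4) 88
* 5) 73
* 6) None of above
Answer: 2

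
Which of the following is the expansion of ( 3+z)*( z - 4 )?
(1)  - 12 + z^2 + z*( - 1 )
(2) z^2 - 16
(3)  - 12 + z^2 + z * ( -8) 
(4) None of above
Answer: 1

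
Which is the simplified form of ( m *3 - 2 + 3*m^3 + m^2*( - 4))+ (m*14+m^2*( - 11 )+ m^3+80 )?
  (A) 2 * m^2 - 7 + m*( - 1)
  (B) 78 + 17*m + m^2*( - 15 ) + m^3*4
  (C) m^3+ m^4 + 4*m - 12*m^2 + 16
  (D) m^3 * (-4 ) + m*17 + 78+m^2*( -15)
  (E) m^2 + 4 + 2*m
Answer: B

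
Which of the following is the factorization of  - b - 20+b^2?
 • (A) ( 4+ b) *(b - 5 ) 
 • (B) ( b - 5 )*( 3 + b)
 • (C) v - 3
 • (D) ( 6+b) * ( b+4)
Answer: A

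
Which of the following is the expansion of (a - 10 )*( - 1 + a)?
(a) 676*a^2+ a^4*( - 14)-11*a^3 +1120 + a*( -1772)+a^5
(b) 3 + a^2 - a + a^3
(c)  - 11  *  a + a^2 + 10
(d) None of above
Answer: c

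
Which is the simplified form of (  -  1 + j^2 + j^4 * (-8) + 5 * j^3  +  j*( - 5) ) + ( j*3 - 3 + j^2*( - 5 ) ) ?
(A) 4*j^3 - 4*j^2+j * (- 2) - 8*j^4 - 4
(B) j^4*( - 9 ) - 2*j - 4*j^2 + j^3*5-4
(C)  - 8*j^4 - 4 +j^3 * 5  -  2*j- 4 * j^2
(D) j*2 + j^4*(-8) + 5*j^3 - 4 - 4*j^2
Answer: C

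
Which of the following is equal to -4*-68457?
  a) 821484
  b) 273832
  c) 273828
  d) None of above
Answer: c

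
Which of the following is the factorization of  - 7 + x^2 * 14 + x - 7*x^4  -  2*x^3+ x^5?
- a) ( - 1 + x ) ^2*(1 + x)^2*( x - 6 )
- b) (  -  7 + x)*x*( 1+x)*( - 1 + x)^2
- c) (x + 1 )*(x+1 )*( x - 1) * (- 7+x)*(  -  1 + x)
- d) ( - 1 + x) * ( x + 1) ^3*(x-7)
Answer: c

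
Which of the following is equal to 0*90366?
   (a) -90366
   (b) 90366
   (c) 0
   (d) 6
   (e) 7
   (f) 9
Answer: c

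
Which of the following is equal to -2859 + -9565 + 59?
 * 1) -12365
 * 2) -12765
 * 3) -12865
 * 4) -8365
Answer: 1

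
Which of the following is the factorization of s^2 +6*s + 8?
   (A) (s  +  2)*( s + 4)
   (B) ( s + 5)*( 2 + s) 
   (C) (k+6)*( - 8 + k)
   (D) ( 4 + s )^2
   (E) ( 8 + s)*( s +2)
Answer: A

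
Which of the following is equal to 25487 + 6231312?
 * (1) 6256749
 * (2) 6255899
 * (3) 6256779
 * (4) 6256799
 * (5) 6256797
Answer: 4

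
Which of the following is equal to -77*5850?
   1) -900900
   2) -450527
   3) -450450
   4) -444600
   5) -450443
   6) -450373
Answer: 3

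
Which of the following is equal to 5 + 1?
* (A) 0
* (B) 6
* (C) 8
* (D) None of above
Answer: B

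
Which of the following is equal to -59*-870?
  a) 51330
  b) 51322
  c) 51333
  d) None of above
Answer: a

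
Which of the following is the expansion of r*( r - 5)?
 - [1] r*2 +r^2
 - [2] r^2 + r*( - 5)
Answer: 2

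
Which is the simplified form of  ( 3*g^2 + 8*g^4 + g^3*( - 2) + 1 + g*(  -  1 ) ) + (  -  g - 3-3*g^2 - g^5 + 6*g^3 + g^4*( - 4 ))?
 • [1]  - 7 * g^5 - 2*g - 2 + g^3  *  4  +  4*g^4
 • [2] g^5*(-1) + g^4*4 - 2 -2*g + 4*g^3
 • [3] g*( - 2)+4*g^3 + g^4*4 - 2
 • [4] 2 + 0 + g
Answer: 2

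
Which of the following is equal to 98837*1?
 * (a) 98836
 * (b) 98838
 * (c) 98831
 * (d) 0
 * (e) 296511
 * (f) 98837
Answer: f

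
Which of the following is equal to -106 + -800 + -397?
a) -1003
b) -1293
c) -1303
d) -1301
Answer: c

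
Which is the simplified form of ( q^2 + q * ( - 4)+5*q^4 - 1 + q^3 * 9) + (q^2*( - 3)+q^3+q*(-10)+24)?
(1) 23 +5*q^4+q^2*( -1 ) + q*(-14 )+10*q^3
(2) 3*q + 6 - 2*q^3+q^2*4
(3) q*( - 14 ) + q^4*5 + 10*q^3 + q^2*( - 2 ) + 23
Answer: 3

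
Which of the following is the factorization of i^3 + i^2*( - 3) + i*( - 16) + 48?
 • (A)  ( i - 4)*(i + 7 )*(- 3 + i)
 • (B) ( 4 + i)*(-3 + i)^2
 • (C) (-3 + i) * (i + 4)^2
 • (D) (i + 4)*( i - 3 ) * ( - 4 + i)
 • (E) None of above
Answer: D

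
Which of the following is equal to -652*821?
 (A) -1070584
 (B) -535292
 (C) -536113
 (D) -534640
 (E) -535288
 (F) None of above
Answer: B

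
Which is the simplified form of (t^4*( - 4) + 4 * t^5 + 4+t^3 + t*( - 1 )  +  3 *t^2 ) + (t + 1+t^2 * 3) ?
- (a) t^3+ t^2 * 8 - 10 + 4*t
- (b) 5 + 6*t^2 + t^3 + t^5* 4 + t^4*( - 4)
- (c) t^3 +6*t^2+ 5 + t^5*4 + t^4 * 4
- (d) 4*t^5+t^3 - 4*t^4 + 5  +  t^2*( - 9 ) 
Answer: b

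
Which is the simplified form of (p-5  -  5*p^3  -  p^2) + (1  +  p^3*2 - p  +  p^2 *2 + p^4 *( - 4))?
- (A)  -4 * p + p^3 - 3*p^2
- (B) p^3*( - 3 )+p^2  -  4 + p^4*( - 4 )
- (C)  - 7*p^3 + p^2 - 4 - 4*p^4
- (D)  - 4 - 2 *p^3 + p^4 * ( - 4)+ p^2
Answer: B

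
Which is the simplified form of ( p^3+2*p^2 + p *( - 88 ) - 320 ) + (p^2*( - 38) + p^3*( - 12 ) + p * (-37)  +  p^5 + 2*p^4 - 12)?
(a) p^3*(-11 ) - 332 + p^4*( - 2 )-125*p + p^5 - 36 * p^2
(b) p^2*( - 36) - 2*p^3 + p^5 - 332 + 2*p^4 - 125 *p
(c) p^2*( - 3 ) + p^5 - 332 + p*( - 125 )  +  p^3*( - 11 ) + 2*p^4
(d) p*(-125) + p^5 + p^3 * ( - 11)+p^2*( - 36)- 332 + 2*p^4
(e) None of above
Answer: d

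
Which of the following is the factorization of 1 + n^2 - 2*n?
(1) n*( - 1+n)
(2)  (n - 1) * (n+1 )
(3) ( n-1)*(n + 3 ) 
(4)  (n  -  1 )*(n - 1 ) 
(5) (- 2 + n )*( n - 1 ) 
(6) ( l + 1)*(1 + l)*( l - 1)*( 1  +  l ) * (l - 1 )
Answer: 4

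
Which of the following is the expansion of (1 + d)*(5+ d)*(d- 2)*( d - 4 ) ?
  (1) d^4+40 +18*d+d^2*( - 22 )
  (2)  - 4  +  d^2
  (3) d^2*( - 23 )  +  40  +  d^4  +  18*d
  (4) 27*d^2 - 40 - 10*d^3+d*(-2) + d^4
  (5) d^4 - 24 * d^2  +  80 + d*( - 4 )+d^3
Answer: 3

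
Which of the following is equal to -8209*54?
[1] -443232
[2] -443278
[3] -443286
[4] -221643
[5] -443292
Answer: 3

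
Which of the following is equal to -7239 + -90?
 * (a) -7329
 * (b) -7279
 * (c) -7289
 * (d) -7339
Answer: a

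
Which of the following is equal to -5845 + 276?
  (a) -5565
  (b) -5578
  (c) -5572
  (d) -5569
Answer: d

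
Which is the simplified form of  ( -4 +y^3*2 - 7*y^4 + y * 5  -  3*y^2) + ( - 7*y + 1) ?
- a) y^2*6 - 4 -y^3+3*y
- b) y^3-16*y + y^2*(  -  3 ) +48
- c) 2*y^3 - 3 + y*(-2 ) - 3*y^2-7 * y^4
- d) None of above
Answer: c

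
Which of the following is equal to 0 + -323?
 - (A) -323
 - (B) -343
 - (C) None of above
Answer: A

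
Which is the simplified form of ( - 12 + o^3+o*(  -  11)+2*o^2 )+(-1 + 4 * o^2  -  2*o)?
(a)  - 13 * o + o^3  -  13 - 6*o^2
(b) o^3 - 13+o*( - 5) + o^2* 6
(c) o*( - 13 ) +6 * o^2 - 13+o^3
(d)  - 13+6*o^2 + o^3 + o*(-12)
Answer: c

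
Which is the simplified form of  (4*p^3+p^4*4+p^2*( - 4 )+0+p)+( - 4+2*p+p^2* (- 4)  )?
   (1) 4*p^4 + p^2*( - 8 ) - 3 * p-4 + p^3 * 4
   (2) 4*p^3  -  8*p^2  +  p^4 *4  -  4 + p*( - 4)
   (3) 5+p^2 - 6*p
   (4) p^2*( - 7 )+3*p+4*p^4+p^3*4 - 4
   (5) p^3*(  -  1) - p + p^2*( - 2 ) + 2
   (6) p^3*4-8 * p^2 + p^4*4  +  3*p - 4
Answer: 6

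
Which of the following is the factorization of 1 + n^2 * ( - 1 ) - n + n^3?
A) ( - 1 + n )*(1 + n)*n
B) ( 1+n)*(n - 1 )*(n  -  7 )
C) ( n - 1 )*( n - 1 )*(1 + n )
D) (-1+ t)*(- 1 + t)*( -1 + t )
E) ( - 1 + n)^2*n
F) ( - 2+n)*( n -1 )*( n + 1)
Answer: C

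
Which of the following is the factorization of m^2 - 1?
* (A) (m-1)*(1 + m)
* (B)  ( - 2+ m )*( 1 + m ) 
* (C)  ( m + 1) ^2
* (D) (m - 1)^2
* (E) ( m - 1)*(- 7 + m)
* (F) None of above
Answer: A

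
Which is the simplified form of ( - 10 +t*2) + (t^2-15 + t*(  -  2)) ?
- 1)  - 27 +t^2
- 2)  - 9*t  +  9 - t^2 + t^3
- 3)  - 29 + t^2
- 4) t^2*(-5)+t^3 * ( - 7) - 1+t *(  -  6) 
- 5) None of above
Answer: 5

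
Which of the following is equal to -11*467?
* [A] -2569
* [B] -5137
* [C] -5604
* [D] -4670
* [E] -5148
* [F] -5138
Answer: B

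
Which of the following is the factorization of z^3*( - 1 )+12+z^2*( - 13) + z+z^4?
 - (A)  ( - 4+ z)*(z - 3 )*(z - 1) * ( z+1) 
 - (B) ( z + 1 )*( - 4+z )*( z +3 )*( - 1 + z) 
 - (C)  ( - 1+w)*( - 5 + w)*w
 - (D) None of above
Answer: B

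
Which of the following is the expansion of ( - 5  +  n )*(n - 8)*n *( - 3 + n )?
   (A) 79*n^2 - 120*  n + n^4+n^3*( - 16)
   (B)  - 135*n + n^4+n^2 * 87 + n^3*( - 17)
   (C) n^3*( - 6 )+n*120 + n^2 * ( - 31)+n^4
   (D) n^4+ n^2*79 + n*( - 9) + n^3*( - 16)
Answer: A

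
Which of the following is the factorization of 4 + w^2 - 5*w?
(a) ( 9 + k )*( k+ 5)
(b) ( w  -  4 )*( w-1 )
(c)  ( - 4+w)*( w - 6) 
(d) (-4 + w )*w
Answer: b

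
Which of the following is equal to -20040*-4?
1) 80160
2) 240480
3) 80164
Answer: 1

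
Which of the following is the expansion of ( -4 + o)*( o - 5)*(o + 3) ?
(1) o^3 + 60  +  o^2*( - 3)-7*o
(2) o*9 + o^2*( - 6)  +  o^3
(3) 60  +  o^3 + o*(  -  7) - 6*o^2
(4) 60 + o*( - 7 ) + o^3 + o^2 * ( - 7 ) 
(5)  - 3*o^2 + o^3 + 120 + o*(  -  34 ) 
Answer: 3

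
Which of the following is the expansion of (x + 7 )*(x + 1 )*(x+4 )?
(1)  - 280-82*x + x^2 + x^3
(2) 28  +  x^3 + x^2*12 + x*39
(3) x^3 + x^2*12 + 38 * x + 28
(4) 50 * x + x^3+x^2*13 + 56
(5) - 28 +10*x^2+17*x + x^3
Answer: 2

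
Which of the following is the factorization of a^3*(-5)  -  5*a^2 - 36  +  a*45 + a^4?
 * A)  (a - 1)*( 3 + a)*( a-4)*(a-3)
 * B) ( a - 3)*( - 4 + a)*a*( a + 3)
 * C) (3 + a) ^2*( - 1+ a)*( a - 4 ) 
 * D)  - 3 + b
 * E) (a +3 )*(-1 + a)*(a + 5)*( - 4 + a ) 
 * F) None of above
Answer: A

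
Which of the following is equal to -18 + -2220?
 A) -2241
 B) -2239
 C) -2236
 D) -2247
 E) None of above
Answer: E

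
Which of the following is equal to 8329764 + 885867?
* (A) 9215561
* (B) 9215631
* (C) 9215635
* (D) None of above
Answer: B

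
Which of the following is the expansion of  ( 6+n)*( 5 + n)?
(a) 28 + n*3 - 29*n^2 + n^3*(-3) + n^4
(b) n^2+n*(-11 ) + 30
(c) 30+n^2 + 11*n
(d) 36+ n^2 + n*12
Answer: c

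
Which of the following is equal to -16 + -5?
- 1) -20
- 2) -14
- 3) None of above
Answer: 3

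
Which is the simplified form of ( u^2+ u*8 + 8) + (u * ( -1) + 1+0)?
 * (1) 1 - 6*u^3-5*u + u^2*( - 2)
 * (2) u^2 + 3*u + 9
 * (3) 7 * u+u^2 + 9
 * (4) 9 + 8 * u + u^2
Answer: 3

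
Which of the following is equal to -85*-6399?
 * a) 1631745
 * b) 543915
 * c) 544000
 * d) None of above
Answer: b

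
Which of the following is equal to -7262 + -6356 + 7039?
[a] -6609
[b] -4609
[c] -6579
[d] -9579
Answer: c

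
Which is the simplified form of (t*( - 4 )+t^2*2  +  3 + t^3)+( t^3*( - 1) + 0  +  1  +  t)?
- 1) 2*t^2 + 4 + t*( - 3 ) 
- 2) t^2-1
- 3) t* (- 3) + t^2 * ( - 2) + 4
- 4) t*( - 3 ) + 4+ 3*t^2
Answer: 1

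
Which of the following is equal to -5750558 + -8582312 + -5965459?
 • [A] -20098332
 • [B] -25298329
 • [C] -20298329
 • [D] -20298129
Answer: C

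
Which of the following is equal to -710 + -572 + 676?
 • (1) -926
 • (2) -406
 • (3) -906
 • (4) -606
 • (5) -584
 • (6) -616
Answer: 4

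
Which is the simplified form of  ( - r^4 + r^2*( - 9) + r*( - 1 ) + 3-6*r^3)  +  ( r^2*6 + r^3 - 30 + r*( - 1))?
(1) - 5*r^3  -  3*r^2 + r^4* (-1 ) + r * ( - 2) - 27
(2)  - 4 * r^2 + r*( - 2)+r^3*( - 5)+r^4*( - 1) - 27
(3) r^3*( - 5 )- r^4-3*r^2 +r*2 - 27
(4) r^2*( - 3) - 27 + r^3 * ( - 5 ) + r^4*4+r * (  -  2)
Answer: 1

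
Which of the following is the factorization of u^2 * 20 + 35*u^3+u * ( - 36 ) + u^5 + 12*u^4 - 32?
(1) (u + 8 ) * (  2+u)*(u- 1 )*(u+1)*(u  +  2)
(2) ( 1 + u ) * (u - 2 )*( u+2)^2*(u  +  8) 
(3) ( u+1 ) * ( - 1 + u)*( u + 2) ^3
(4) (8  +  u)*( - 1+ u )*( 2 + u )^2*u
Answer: 1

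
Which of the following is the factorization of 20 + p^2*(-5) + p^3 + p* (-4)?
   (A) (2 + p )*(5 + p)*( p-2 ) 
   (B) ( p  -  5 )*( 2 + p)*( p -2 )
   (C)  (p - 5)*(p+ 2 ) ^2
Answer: B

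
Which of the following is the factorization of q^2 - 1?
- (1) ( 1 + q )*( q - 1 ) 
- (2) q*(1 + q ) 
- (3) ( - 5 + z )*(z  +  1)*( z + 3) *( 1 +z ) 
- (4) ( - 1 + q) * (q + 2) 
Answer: 1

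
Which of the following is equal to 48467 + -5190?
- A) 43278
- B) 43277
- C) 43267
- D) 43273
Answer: B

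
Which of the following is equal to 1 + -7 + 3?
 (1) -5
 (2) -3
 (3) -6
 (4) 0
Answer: 2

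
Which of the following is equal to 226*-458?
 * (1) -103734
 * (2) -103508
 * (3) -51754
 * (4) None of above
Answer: 2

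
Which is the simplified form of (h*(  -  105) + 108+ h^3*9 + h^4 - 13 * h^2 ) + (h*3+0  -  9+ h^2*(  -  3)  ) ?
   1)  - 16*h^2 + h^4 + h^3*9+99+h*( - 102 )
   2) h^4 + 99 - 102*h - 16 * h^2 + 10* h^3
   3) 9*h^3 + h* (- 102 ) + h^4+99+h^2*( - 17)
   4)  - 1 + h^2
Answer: 1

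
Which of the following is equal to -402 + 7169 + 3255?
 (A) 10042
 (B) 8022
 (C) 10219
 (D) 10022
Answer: D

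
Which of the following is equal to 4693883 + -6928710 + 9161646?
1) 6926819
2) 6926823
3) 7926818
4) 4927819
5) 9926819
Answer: 1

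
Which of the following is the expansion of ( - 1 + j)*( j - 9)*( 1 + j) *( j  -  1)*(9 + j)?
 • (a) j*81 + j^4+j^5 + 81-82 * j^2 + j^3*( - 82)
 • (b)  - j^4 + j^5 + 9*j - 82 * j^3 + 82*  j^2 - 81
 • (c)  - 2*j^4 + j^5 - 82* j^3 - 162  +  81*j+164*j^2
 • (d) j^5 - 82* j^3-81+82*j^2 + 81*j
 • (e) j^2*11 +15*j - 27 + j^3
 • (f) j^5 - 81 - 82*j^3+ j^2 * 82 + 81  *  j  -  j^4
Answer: f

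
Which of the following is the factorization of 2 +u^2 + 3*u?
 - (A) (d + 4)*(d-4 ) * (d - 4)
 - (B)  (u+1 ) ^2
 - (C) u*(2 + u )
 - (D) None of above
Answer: D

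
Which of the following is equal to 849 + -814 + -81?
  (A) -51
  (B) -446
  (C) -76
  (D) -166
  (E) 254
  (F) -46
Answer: F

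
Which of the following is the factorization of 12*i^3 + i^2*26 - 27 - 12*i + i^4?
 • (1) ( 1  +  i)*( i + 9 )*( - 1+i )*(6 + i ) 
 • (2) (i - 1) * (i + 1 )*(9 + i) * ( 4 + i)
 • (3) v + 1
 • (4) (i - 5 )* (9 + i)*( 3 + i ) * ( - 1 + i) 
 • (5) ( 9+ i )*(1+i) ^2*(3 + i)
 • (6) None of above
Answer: 6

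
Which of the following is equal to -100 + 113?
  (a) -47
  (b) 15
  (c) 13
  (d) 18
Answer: c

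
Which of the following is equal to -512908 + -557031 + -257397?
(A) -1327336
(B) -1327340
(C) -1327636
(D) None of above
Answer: A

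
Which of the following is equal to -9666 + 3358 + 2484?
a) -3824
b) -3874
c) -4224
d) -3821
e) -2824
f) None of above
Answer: a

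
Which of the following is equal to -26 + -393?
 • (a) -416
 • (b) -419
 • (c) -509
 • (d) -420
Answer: b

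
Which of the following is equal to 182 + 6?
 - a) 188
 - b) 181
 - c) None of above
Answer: a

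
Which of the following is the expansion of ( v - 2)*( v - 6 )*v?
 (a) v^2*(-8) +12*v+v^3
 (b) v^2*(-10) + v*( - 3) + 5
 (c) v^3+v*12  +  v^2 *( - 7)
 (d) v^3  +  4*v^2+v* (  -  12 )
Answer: a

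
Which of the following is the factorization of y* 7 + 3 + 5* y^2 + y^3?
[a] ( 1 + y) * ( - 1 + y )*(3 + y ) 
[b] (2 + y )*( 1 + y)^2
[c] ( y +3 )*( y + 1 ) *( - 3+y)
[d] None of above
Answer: d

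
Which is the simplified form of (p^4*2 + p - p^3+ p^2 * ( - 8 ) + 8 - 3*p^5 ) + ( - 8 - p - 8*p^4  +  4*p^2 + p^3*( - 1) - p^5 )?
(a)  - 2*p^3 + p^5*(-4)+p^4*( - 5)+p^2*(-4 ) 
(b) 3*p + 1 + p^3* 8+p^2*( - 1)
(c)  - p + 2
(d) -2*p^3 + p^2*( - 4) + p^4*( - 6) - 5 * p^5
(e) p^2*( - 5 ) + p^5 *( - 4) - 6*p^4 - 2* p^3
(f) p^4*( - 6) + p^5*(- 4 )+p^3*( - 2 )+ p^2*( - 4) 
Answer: f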